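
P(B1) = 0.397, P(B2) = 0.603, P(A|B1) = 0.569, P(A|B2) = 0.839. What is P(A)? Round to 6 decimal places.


P(A) = P(A|B1)*P(B1) + P(A|B2)*P(B2)
P(A|B1)*P(B1) = 0.569 * 0.397 = 0.225893
P(A|B2)*P(B2) = 0.839 * 0.603 = 0.505917
P(A) = 0.225893 + 0.505917 = 0.73181

0.731810


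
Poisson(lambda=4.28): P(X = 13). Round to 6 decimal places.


P = e^(-lam) * lam^k / k!
e^(-4.28) ≈ 0.01384266
lam^k = 4.28^13 ≈ 161721960.378702
k! = 13! = 6227020800
P = 0.01384266 * 161721960.378702 / 6227020800 ≈ 0.000360

0.000360


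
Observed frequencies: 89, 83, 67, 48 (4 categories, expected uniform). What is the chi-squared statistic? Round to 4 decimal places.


chi2 = sum((O-E)^2/E), E = total/4
total = 287, E = 287/4 = 71.75
(89 - 71.75)^2 / 71.75 = 297.5625 / 71.75 = 4761/1148 ≈ 4.147213
(83 - 71.75)^2 / 71.75 = 126.5625 / 71.75 = 2025/1148 ≈ 1.763937
(67 - 71.75)^2 / 71.75 = 22.5625 / 71.75 = 361/1148 ≈ 0.314460
(48 - 71.75)^2 / 71.75 = 564.0625 / 71.75 = 9025/1148 ≈ 7.861498
chi2 = 4043/287 ≈ 14.087108

14.0871


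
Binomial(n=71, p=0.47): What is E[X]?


E[X] = n*p = 71 * 0.47 = 33.37

33.37


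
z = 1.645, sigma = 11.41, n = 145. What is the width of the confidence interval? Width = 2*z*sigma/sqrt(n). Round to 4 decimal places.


width = 2*z*sigma/sqrt(n)
2*z*sigma = 2 * 1.645 * 11.41 = 37.5389
sqrt(145) ≈ 12.041595
width = 37.5389 / 12.041595 ≈ 3.117436

3.1174


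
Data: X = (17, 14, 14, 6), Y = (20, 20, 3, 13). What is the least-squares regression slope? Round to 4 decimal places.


b = sum((xi-xbar)(yi-ybar)) / sum((xi-xbar)^2)
n = 4, xbar = 51/4 = 12.75, ybar = 56/4 = 14
Sxy = sum((xi-xbar)(yi-ybar)) = 26
Sxx = sum((xi-xbar)^2) = 66.75
b = Sxy / Sxx = 104/267 ≈ 0.389513

0.3895


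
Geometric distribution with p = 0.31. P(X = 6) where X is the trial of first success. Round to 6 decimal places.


P = (1-p)^(k-1) * p
(1-p)^(k-1) = 0.69^5 ≈ 0.1564031
P = 0.1564031 * 0.31 ≈ 0.04848497

0.048485


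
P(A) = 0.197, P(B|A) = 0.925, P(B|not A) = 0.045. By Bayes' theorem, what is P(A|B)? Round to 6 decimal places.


P(A|B) = P(B|A)*P(A) / P(B), P(B) = P(B|A)*P(A) + P(B|not A)*P(not A)
P(B|A)*P(A) = 0.925 * 0.197 = 0.182225
P(B|not A)*P(not A) = 0.045 * 0.803 = 0.036135
P(B) = 0.182225 + 0.036135 = 0.21836
P(A|B) = 0.182225 / 0.21836 ≈ 0.83451639

0.834516


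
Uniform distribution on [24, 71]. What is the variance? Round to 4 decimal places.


Var = (b-a)^2 / 12
(b-a)^2 = (71 - 24)^2 = 2209
Var = 2209/12 ≈ 184.083333

184.0833


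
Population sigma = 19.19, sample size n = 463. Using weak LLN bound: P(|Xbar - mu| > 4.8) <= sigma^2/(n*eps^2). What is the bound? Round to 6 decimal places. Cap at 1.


bound = min(1, sigma^2/(n*eps^2))
sigma^2 = 19.19^2 = 368.2561
n*eps^2 = 463 * 4.8^2 = 463 * 23.04 = 10667.52
sigma^2/(n*eps^2) = 368.2561 / 10667.52 ≈ 0.03452125

0.034521


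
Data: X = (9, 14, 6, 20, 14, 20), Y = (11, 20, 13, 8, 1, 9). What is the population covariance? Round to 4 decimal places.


Cov = (1/n)*sum((xi-xbar)(yi-ybar))
n = 6, xbar = 83/6 ≈ 13.833333, ybar = 62/6 = 31/3 ≈ 10.333333
sum((xi-xbar)(yi-ybar)) = -140/3 ≈ -46.666667
Cov = -46.666667 / 6 = -70/9 ≈ -7.777778

-7.7778


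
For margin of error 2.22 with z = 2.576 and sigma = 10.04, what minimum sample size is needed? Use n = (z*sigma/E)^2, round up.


z*sigma/E = 2.576 * 10.04 / 2.22 ≈ 11.650018
(z*sigma/E)^2 ≈ 135.722920
round up: n = 136

136


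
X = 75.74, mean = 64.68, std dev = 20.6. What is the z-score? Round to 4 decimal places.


z = (X - mu) / sigma
X - mu = 75.74 - 64.68 = 11.06
z = 11.06 / 20.6 = 553/1030 ≈ 0.536893

0.5369


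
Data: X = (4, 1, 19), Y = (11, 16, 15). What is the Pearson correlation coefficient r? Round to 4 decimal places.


r = sum((xi-xbar)(yi-ybar)) / sqrt(sum((xi-xbar)^2) * sum((yi-ybar)^2))
n = 3, xbar = 24/3 = 8, ybar = 42/3 = 14
Sxy = sum((xi-xbar)(yi-ybar)) = 9
Sxx = sum((xi-xbar)^2) = 186
Syy = sum((yi-ybar)^2) = 14
sqrt(Sxx*Syy) ≈ 51.029403
r = Sxy / sqrt(Sxx*Syy) = 9 / 51.029403 ≈ 0.176369

0.1764


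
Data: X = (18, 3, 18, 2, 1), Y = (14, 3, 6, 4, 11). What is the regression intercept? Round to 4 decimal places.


a = ybar - b*xbar, where b = sum((xi-xbar)(yi-ybar)) / sum((xi-xbar)^2)
n = 5, xbar = 42/5 = 8.4, ybar = 38/5 = 7.6
Sxy = sum((xi-xbar)(yi-ybar)) = 68.8
Sxx = sum((xi-xbar)^2) = 309.2
b = Sxy / Sxx = 172/773 ≈ 0.222510
a = 7.6 - 0.222510 * 8.4 = 4430/773 ≈ 5.730918

5.7309


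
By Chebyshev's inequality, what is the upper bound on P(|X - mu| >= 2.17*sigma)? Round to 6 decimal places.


P <= 1/k^2
k^2 = 2.17^2 = 4.7089
1/k^2 = 1 / 4.7089 ≈ 0.21236382

0.212364


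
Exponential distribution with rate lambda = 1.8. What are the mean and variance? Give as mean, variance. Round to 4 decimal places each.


mean = 1/lam, var = 1/lam^2
mean = 1 / 1.8 = 5/9 ≈ 0.555556
lam^2 = 1.8^2 = 3.24
var = 1 / 3.24 = 25/81 ≈ 0.308642

0.5556, 0.3086


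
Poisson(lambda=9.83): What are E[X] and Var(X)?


E[X] = Var(X) = lambda = 9.83

9.83, 9.83


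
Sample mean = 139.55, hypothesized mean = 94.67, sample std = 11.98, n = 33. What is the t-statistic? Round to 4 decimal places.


t = (xbar - mu0) / (s/sqrt(n))
xbar - mu0 = 139.55 - 94.67 = 44.88
sqrt(33) ≈ 5.74456265
s/sqrt(n) = 11.98 / 5.74456265 ≈ 2.08545032
t = 44.88 / 2.08545032 ≈ 21.520532

21.5205


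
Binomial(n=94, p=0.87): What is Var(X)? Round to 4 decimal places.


Var = n*p*(1-p) = 94 * 0.87 * 0.13 = 10.6314

10.6314


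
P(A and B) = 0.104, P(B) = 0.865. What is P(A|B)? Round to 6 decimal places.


P(A|B) = P(A and B) / P(B) = 0.104 / 0.865 = 104/865 ≈ 0.12023121

0.120231


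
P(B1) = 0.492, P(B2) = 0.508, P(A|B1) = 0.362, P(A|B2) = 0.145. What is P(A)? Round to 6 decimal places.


P(A) = P(A|B1)*P(B1) + P(A|B2)*P(B2)
P(A|B1)*P(B1) = 0.362 * 0.492 = 0.178104
P(A|B2)*P(B2) = 0.145 * 0.508 = 0.07366
P(A) = 0.178104 + 0.07366 = 0.251764

0.251764


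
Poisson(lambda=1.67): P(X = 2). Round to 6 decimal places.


P = e^(-lam) * lam^k / k!
e^(-1.67) ≈ 0.1882471
lam^k = 1.67^2 = 2.7889
k! = 2! = 2
P = 0.1882471 * 2.7889 / 2 ≈ 0.262501

0.262501


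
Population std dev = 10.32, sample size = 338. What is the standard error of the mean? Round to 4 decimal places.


SE = sigma / sqrt(n)
sqrt(338) ≈ 18.384776
SE = 10.32 / 18.384776 ≈ 0.561334

0.5613


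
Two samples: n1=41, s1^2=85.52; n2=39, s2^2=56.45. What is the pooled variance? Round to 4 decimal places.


sp^2 = ((n1-1)*s1^2 + (n2-1)*s2^2)/(n1+n2-2)
(n1-1)*s1^2 = 40 * 85.52 = 3420.8
(n2-1)*s2^2 = 38 * 56.45 = 2145.1
numerator = 3420.8 + 2145.1 = 5565.9
n1+n2-2 = 78
sp^2 = 5565.9 / 78 = 18553/260 ≈ 71.357692

71.3577


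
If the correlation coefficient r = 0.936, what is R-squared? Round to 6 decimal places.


R^2 = r^2 = (0.936)^2 = 0.876096

0.876096


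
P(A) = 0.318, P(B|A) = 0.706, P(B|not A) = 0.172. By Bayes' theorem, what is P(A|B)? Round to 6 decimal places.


P(A|B) = P(B|A)*P(A) / P(B), P(B) = P(B|A)*P(A) + P(B|not A)*P(not A)
P(B|A)*P(A) = 0.706 * 0.318 = 0.224508
P(B|not A)*P(not A) = 0.172 * 0.682 = 0.117304
P(B) = 0.224508 + 0.117304 = 0.341812
P(A|B) = 0.224508 / 0.341812 ≈ 0.65681720

0.656817


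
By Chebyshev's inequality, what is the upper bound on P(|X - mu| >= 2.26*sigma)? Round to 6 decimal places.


P <= 1/k^2
k^2 = 2.26^2 = 5.1076
1/k^2 = 1 / 5.1076 ≈ 0.19578667

0.195787


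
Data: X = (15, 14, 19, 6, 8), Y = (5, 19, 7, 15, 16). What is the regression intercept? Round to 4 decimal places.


a = ybar - b*xbar, where b = sum((xi-xbar)(yi-ybar)) / sum((xi-xbar)^2)
n = 5, xbar = 62/5 = 12.4, ybar = 62/5 = 12.4
Sxy = sum((xi-xbar)(yi-ybar)) = -76.8
Sxx = sum((xi-xbar)^2) = 113.2
b = Sxy / Sxx = -192/283 ≈ -0.678445
a = 12.4 - (-0.678445) * 12.4 = 5890/283 ≈ 20.812721

20.8127


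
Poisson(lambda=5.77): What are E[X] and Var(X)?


E[X] = Var(X) = lambda = 5.77

5.77, 5.77


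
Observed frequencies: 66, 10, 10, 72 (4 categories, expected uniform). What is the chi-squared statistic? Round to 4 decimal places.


chi2 = sum((O-E)^2/E), E = total/4
total = 158, E = 158/4 = 39.5
(66 - 39.5)^2 / 39.5 = 702.25 / 39.5 = 2809/158 ≈ 17.778481
(10 - 39.5)^2 / 39.5 = 870.25 / 39.5 = 3481/158 ≈ 22.031646
(10 - 39.5)^2 / 39.5 = 870.25 / 39.5 = 3481/158 ≈ 22.031646
(72 - 39.5)^2 / 39.5 = 1056.25 / 39.5 = 4225/158 ≈ 26.740506
chi2 = 6998/79 ≈ 88.582278

88.5823


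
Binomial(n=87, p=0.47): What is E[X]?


E[X] = n*p = 87 * 0.47 = 40.89

40.89


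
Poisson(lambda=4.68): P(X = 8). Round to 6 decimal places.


P = e^(-lam) * lam^k / k!
e^(-4.68) ≈ 0.009279014
lam^k = 4.68^8 ≈ 230126.601883
k! = 8! = 40320
P = 0.009279014 * 230126.601883 / 40320 ≈ 0.052960

0.052960


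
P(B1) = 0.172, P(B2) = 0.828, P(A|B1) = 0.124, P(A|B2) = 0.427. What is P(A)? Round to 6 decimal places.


P(A) = P(A|B1)*P(B1) + P(A|B2)*P(B2)
P(A|B1)*P(B1) = 0.124 * 0.172 = 0.021328
P(A|B2)*P(B2) = 0.427 * 0.828 = 0.353556
P(A) = 0.021328 + 0.353556 = 0.374884

0.374884


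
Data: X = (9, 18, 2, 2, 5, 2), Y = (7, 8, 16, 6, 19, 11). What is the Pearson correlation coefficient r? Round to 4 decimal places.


r = sum((xi-xbar)(yi-ybar)) / sqrt(sum((xi-xbar)^2) * sum((yi-ybar)^2))
n = 6, xbar = 38/6 = 19/3 ≈ 6.333333, ybar = 67/6 ≈ 11.166667
Sxy = sum((xi-xbar)(yi-ybar)) = -169/3 ≈ -56.333333
Sxx = sum((xi-xbar)^2) = 604/3 ≈ 201.333333
Syy = sum((yi-ybar)^2) = 833/6 ≈ 138.833333
sqrt(Sxx*Syy) ≈ 167.187852
r = Sxy / sqrt(Sxx*Syy) = -56.333333 / 167.187852 ≈ -0.336946

-0.3369


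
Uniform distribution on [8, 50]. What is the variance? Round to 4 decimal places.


Var = (b-a)^2 / 12
(b-a)^2 = (50 - 8)^2 = 1764
Var = 1764/12 = 147

147.0000


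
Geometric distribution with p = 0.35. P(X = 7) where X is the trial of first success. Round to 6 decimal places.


P = (1-p)^(k-1) * p
(1-p)^(k-1) = 0.65^6 ≈ 0.07541889
P = 0.07541889 * 0.35 ≈ 0.02639661

0.026397


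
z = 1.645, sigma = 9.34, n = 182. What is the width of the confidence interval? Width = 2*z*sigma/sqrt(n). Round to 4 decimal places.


width = 2*z*sigma/sqrt(n)
2*z*sigma = 2 * 1.645 * 9.34 = 30.7286
sqrt(182) ≈ 13.490738
width = 30.7286 / 13.490738 ≈ 2.277755

2.2778


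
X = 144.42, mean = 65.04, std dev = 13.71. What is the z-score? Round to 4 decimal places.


z = (X - mu) / sigma
X - mu = 144.42 - 65.04 = 79.38
z = 79.38 / 13.71 = 2646/457 ≈ 5.789934

5.7899


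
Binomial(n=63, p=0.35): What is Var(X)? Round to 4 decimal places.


Var = n*p*(1-p) = 63 * 0.35 * 0.65 = 14.3325

14.3325


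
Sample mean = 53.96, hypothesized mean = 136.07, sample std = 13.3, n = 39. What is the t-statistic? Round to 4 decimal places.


t = (xbar - mu0) / (s/sqrt(n))
xbar - mu0 = 53.96 - 136.07 = -82.11
sqrt(39) ≈ 6.24499800
s/sqrt(n) = 13.3 / 6.24499800 ≈ 2.12970445
t = -82.11 / 2.12970445 ≈ -38.554646

-38.5546


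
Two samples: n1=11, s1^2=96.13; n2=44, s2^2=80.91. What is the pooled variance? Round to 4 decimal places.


sp^2 = ((n1-1)*s1^2 + (n2-1)*s2^2)/(n1+n2-2)
(n1-1)*s1^2 = 10 * 96.13 = 961.3
(n2-1)*s2^2 = 43 * 80.91 = 3479.13
numerator = 961.3 + 3479.13 = 4440.43
n1+n2-2 = 53
sp^2 = 4440.43 / 53 = 444043/5300 ≈ 83.781698

83.7817


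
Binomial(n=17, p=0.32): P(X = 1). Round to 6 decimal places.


P = C(n,k) * p^k * (1-p)^(n-k)
C(17,1) = 17
p^k = 0.32^1 = 0.32
(1-p)^(n-k) = 0.68^16 ≈ 0.002089982
P = 17 * 0.32 * 0.002089982 ≈ 0.011370

0.011370


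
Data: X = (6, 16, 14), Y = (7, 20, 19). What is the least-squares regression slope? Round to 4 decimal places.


b = sum((xi-xbar)(yi-ybar)) / sum((xi-xbar)^2)
n = 3, xbar = 36/3 = 12, ybar = 46/3 ≈ 15.333333
Sxy = sum((xi-xbar)(yi-ybar)) = 76
Sxx = sum((xi-xbar)^2) = 56
b = Sxy / Sxx = 19/14 ≈ 1.357143

1.3571


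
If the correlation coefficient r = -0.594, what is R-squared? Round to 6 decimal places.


R^2 = r^2 = (-0.594)^2 = 0.352836

0.352836


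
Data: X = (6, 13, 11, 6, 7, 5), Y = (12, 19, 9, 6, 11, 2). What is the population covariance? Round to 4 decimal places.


Cov = (1/n)*sum((xi-xbar)(yi-ybar))
n = 6, xbar = 48/6 = 8, ybar = 59/6 ≈ 9.833333
sum((xi-xbar)(yi-ybar)) = 69
Cov = 69 / 6 = 11.5

11.5000


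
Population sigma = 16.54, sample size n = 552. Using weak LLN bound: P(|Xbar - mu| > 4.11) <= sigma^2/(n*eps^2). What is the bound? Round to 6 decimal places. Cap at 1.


bound = min(1, sigma^2/(n*eps^2))
sigma^2 = 16.54^2 = 273.5716
n*eps^2 = 552 * 4.11^2 = 552 * 16.8921 = 9324.4392
sigma^2/(n*eps^2) = 273.5716 / 9324.4392 ≈ 0.02933920

0.029339


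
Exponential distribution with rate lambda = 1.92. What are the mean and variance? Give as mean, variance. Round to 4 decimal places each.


mean = 1/lam, var = 1/lam^2
mean = 1 / 1.92 = 25/48 ≈ 0.520833
lam^2 = 1.92^2 = 3.6864
var = 1 / 3.6864 = 625/2304 ≈ 0.271267

0.5208, 0.2713


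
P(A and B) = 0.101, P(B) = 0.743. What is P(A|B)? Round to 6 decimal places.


P(A|B) = P(A and B) / P(B) = 0.101 / 0.743 = 101/743 ≈ 0.13593540

0.135935


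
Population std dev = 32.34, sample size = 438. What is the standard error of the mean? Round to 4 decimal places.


SE = sigma / sqrt(n)
sqrt(438) ≈ 20.928450
SE = 32.34 / 20.928450 ≈ 1.545265

1.5453


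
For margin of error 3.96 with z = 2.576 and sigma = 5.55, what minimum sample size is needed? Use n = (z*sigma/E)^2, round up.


z*sigma/E = 2.576 * 5.55 / 3.96 = 5957/1650 ≈ 3.610303
(z*sigma/E)^2 ≈ 13.034288
round up: n = 14

14


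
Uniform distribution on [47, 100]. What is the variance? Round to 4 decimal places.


Var = (b-a)^2 / 12
(b-a)^2 = (100 - 47)^2 = 2809
Var = 2809/12 ≈ 234.083333

234.0833


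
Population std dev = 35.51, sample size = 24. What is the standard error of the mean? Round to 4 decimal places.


SE = sigma / sqrt(n)
sqrt(24) ≈ 4.898979
SE = 35.51 / 4.898979 ≈ 7.248448

7.2484


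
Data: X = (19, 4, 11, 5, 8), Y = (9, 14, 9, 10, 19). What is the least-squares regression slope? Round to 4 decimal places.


b = sum((xi-xbar)(yi-ybar)) / sum((xi-xbar)^2)
n = 5, xbar = 47/5 = 9.4, ybar = 61/5 = 12.2
Sxy = sum((xi-xbar)(yi-ybar)) = -45.4
Sxx = sum((xi-xbar)^2) = 145.2
b = Sxy / Sxx = -227/726 ≈ -0.312672

-0.3127


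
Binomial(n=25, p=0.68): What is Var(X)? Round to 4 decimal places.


Var = n*p*(1-p) = 25 * 0.68 * 0.32 = 5.44

5.4400


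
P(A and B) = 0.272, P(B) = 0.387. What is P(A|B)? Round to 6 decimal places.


P(A|B) = P(A and B) / P(B) = 0.272 / 0.387 = 272/387 ≈ 0.70284238

0.702842


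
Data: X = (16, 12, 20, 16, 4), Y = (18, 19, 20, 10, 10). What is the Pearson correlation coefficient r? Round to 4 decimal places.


r = sum((xi-xbar)(yi-ybar)) / sqrt(sum((xi-xbar)^2) * sum((yi-ybar)^2))
n = 5, xbar = 68/5 = 13.6, ybar = 77/5 = 15.4
Sxy = sum((xi-xbar)(yi-ybar)) = 68.8
Sxx = sum((xi-xbar)^2) = 147.2
Syy = sum((yi-ybar)^2) = 99.2
sqrt(Sxx*Syy) ≈ 120.839729
r = Sxy / sqrt(Sxx*Syy) = 68.8 / 120.839729 ≈ 0.569349

0.5693


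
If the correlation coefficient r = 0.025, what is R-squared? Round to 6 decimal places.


R^2 = r^2 = (0.025)^2 = 0.000625

0.000625


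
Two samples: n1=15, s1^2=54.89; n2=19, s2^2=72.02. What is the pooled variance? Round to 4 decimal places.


sp^2 = ((n1-1)*s1^2 + (n2-1)*s2^2)/(n1+n2-2)
(n1-1)*s1^2 = 14 * 54.89 = 768.46
(n2-1)*s2^2 = 18 * 72.02 = 1296.36
numerator = 768.46 + 1296.36 = 2064.82
n1+n2-2 = 32
sp^2 = 2064.82 / 32 = 64.525625

64.5256


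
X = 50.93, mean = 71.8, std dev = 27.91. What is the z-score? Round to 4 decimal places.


z = (X - mu) / sigma
X - mu = 50.93 - 71.8 = -20.87
z = -20.87 / 27.91 = -2087/2791 ≈ -0.747761

-0.7478


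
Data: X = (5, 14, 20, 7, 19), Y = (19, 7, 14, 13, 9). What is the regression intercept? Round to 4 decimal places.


a = ybar - b*xbar, where b = sum((xi-xbar)(yi-ybar)) / sum((xi-xbar)^2)
n = 5, xbar = 65/5 = 13, ybar = 62/5 = 12.4
Sxy = sum((xi-xbar)(yi-ybar)) = -71
Sxx = sum((xi-xbar)^2) = 186
b = Sxy / Sxx = -71/186 ≈ -0.381720
a = 12.4 - (-0.381720) * 13 = 16147/930 ≈ 17.362366

17.3624


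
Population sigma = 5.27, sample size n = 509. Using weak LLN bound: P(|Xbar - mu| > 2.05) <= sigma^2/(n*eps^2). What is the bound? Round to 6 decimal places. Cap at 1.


bound = min(1, sigma^2/(n*eps^2))
sigma^2 = 5.27^2 = 27.7729
n*eps^2 = 509 * 2.05^2 = 509 * 4.2025 = 2139.0725
sigma^2/(n*eps^2) = 27.7729 / 2139.0725 ≈ 0.01298362

0.012984


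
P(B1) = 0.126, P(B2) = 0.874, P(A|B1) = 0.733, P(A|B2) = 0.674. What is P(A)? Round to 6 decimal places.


P(A) = P(A|B1)*P(B1) + P(A|B2)*P(B2)
P(A|B1)*P(B1) = 0.733 * 0.126 = 0.092358
P(A|B2)*P(B2) = 0.674 * 0.874 = 0.589076
P(A) = 0.092358 + 0.589076 = 0.681434

0.681434


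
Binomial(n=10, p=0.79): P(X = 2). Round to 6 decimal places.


P = C(n,k) * p^k * (1-p)^(n-k)
C(10,2) = 45
p^k = 0.79^2 = 0.6241
(1-p)^(n-k) = 0.21^8 ≈ 0.000003782286
P = 45 * 0.6241 * 0.000003782286 ≈ 0.000106

0.000106


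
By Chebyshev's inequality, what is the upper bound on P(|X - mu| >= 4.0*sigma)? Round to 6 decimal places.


P <= 1/k^2
k^2 = 4.0^2 = 16
1/k^2 = 1 / 16 = 0.0625

0.062500


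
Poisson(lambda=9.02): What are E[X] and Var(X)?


E[X] = Var(X) = lambda = 9.02

9.02, 9.02


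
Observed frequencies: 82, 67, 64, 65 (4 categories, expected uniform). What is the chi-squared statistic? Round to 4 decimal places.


chi2 = sum((O-E)^2/E), E = total/4
total = 278, E = 278/4 = 69.5
(82 - 69.5)^2 / 69.5 = 156.25 / 69.5 = 625/278 ≈ 2.248201
(67 - 69.5)^2 / 69.5 = 6.25 / 69.5 = 25/278 ≈ 0.089928
(64 - 69.5)^2 / 69.5 = 30.25 / 69.5 = 121/278 ≈ 0.435252
(65 - 69.5)^2 / 69.5 = 20.25 / 69.5 = 81/278 ≈ 0.291367
chi2 = 426/139 ≈ 3.064748

3.0647


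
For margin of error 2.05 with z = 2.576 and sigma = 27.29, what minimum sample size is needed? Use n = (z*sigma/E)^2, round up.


z*sigma/E = 2.576 * 27.29 / 2.05 ≈ 34.292215
(z*sigma/E)^2 ≈ 1175.955985
round up: n = 1176

1176


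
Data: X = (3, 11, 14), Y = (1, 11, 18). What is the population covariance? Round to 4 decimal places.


Cov = (1/n)*sum((xi-xbar)(yi-ybar))
n = 3, xbar = 28/3 ≈ 9.333333, ybar = 30/3 = 10
sum((xi-xbar)(yi-ybar)) = 96
Cov = 96 / 3 = 32

32.0000


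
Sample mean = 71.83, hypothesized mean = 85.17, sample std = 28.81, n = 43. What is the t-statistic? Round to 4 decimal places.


t = (xbar - mu0) / (s/sqrt(n))
xbar - mu0 = 71.83 - 85.17 = -13.34
sqrt(43) ≈ 6.55743852
s/sqrt(n) = 28.81 / 6.55743852 ≈ 4.39348381
t = -13.34 / 4.39348381 ≈ -3.036315

-3.0363


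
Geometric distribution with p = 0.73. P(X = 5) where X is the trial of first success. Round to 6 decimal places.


P = (1-p)^(k-1) * p
(1-p)^(k-1) = 0.27^4 = 0.00531441
P = 0.00531441 * 0.73 ≈ 0.003879519

0.003880


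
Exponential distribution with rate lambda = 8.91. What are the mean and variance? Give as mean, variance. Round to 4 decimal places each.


mean = 1/lam, var = 1/lam^2
mean = 1 / 8.91 = 100/891 ≈ 0.112233
lam^2 = 8.91^2 = 79.3881
var = 1 / 79.3881 ≈ 0.012596

0.1122, 0.0126


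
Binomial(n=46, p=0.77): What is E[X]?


E[X] = n*p = 46 * 0.77 = 35.42

35.42


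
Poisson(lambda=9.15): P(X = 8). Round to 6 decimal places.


P = e^(-lam) * lam^k / k!
e^(-9.15) ≈ 0.0001062198
lam^k = 9.15^8 ≈ 49132487.522467
k! = 8! = 40320
P = 0.0001062198 * 49132487.522467 / 40320 ≈ 0.129436

0.129436


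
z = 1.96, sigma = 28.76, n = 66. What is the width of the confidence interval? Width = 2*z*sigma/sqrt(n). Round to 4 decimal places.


width = 2*z*sigma/sqrt(n)
2*z*sigma = 2 * 1.96 * 28.76 = 112.7392
sqrt(66) ≈ 8.124038
width = 112.7392 / 8.124038 ≈ 13.877236

13.8772


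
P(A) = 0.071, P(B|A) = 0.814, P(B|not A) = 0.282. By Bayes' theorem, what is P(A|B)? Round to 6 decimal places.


P(A|B) = P(B|A)*P(A) / P(B), P(B) = P(B|A)*P(A) + P(B|not A)*P(not A)
P(B|A)*P(A) = 0.814 * 0.071 = 0.057794
P(B|not A)*P(not A) = 0.282 * 0.929 = 0.261978
P(B) = 0.057794 + 0.261978 = 0.319772
P(A|B) = 0.057794 / 0.319772 ≈ 0.18073502

0.180735


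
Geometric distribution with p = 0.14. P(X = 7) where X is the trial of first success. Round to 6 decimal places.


P = (1-p)^(k-1) * p
(1-p)^(k-1) = 0.86^6 ≈ 0.4045672
P = 0.4045672 * 0.14 ≈ 0.05663941

0.056639


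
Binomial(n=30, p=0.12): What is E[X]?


E[X] = n*p = 30 * 0.12 = 3.6

3.6


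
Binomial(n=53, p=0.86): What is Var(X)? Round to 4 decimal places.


Var = n*p*(1-p) = 53 * 0.86 * 0.14 = 6.3812

6.3812


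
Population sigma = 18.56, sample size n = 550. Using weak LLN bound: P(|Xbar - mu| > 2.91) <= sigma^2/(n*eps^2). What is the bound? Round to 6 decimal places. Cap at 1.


bound = min(1, sigma^2/(n*eps^2))
sigma^2 = 18.56^2 = 344.4736
n*eps^2 = 550 * 2.91^2 = 550 * 8.4681 = 4657.455
sigma^2/(n*eps^2) = 344.4736 / 4657.455 ≈ 0.07396177

0.073962


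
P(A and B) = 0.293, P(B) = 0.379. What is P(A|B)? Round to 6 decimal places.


P(A|B) = P(A and B) / P(B) = 0.293 / 0.379 = 293/379 ≈ 0.77308707

0.773087


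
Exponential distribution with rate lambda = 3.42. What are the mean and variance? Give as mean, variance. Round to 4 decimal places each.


mean = 1/lam, var = 1/lam^2
mean = 1 / 3.42 = 50/171 ≈ 0.292398
lam^2 = 3.42^2 = 11.6964
var = 1 / 11.6964 ≈ 0.085496

0.2924, 0.0855


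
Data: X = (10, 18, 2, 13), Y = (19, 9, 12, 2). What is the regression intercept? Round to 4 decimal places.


a = ybar - b*xbar, where b = sum((xi-xbar)(yi-ybar)) / sum((xi-xbar)^2)
n = 4, xbar = 43/4 = 10.75, ybar = 42/4 = 10.5
Sxy = sum((xi-xbar)(yi-ybar)) = -49.5
Sxx = sum((xi-xbar)^2) = 134.75
b = Sxy / Sxx = -18/49 ≈ -0.367347
a = 10.5 - (-0.367347) * 10.75 = 708/49 ≈ 14.448980

14.4490


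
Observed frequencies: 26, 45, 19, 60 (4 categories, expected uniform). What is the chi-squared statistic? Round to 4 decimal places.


chi2 = sum((O-E)^2/E), E = total/4
total = 150, E = 150/4 = 37.5
(26 - 37.5)^2 / 37.5 = 132.25 / 37.5 = 529/150 ≈ 3.526667
(45 - 37.5)^2 / 37.5 = 56.25 / 37.5 = 1.5
(19 - 37.5)^2 / 37.5 = 342.25 / 37.5 = 1369/150 ≈ 9.126667
(60 - 37.5)^2 / 37.5 = 506.25 / 37.5 = 13.5
chi2 = 2074/75 ≈ 27.653333

27.6533


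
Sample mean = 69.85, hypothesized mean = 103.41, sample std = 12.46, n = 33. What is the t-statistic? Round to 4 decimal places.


t = (xbar - mu0) / (s/sqrt(n))
xbar - mu0 = 69.85 - 103.41 = -33.56
sqrt(33) ≈ 5.74456265
s/sqrt(n) = 12.46 / 5.74456265 ≈ 2.16900759
t = -33.56 / 2.16900759 ≈ -15.472514

-15.4725


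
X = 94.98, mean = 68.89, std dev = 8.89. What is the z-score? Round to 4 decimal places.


z = (X - mu) / sigma
X - mu = 94.98 - 68.89 = 26.09
z = 26.09 / 8.89 = 2609/889 ≈ 2.934758

2.9348


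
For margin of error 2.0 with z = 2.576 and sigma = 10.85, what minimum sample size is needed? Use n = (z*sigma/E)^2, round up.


z*sigma/E = 2.576 * 10.85 / 2.0 = 13.9748
(z*sigma/E)^2 ≈ 195.295035
round up: n = 196

196


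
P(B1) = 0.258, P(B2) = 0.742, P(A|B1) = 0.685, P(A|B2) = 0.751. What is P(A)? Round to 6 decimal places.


P(A) = P(A|B1)*P(B1) + P(A|B2)*P(B2)
P(A|B1)*P(B1) = 0.685 * 0.258 = 0.17673
P(A|B2)*P(B2) = 0.751 * 0.742 = 0.557242
P(A) = 0.17673 + 0.557242 = 0.733972

0.733972


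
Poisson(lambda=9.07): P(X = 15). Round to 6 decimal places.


P = e^(-lam) * lam^k / k!
e^(-9.07) ≈ 0.0001150665
lam^k = 9.07^15 ≈ 231264677807230.001509
k! = 15! = 1307674368000
P = 0.0001150665 * 231264677807230.001509 / 1307674368000 ≈ 0.020350

0.020350


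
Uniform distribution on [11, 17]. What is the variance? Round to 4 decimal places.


Var = (b-a)^2 / 12
(b-a)^2 = (17 - 11)^2 = 36
Var = 36/12 = 3

3.0000


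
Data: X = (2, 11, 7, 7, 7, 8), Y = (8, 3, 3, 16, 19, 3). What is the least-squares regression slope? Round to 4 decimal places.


b = sum((xi-xbar)(yi-ybar)) / sum((xi-xbar)^2)
n = 6, xbar = 42/6 = 7, ybar = 52/6 = 26/3 ≈ 8.666667
Sxy = sum((xi-xbar)(yi-ybar)) = -25
Sxx = sum((xi-xbar)^2) = 42
b = Sxy / Sxx = -25/42 ≈ -0.595238

-0.5952


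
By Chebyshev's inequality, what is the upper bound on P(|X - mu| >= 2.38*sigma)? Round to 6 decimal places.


P <= 1/k^2
k^2 = 2.38^2 = 5.6644
1/k^2 = 1 / 5.6644 ≈ 0.17654120

0.176541


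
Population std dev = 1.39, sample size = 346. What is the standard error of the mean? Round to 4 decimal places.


SE = sigma / sqrt(n)
sqrt(346) ≈ 18.601075
SE = 1.39 / 18.601075 ≈ 0.074727

0.0747


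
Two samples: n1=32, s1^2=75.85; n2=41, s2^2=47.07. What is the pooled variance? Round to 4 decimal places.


sp^2 = ((n1-1)*s1^2 + (n2-1)*s2^2)/(n1+n2-2)
(n1-1)*s1^2 = 31 * 75.85 = 2351.35
(n2-1)*s2^2 = 40 * 47.07 = 1882.8
numerator = 2351.35 + 1882.8 = 4234.15
n1+n2-2 = 71
sp^2 = 4234.15 / 71 = 84683/1420 ≈ 59.635915

59.6359


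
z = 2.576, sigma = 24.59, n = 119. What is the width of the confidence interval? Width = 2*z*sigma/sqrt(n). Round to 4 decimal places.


width = 2*z*sigma/sqrt(n)
2*z*sigma = 2 * 2.576 * 24.59 = 126.68768
sqrt(119) ≈ 10.908712
width = 126.68768 / 10.908712 ≈ 11.613441

11.6134


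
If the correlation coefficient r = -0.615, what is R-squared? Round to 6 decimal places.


R^2 = r^2 = (-0.615)^2 = 0.378225

0.378225


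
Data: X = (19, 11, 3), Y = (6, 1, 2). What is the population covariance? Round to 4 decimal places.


Cov = (1/n)*sum((xi-xbar)(yi-ybar))
n = 3, xbar = 33/3 = 11, ybar = 9/3 = 3
sum((xi-xbar)(yi-ybar)) = 32
Cov = 32 / 3 = 32/3 ≈ 10.666667

10.6667


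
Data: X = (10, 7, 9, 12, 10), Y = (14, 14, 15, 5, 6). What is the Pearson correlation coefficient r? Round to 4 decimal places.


r = sum((xi-xbar)(yi-ybar)) / sqrt(sum((xi-xbar)^2) * sum((yi-ybar)^2))
n = 5, xbar = 48/5 = 9.6, ybar = 54/5 = 10.8
Sxy = sum((xi-xbar)(yi-ybar)) = -25.4
Sxx = sum((xi-xbar)^2) = 13.2
Syy = sum((yi-ybar)^2) = 94.8
sqrt(Sxx*Syy) ≈ 35.374567
r = Sxy / sqrt(Sxx*Syy) = -25.4 / 35.374567 ≈ -0.718030

-0.7180


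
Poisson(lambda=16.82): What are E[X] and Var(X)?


E[X] = Var(X) = lambda = 16.82

16.82, 16.82


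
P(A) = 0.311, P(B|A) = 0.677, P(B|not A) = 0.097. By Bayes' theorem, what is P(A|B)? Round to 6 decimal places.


P(A|B) = P(B|A)*P(A) / P(B), P(B) = P(B|A)*P(A) + P(B|not A)*P(not A)
P(B|A)*P(A) = 0.677 * 0.311 = 0.210547
P(B|not A)*P(not A) = 0.097 * 0.689 = 0.066833
P(B) = 0.210547 + 0.066833 = 0.27738
P(A|B) = 0.210547 / 0.27738 ≈ 0.75905617

0.759056


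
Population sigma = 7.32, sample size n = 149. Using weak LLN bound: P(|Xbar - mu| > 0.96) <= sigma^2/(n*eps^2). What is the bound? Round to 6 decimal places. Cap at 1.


bound = min(1, sigma^2/(n*eps^2))
sigma^2 = 7.32^2 = 53.5824
n*eps^2 = 149 * 0.96^2 = 149 * 0.9216 = 137.3184
sigma^2/(n*eps^2) = 53.5824 / 137.3184 = 3721/9536 ≈ 0.39020554

0.390206


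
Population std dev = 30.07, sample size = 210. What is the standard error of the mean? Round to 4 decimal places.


SE = sigma / sqrt(n)
sqrt(210) ≈ 14.491377
SE = 30.07 / 14.491377 ≈ 2.075027

2.0750


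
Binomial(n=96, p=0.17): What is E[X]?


E[X] = n*p = 96 * 0.17 = 16.32

16.32


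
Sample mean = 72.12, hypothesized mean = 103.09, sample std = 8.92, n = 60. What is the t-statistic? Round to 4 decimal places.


t = (xbar - mu0) / (s/sqrt(n))
xbar - mu0 = 72.12 - 103.09 = -30.97
sqrt(60) ≈ 7.74596669
s/sqrt(n) = 8.92 / 7.74596669 ≈ 1.15156705
t = -30.97 / 1.15156705 ≈ -26.893788

-26.8938


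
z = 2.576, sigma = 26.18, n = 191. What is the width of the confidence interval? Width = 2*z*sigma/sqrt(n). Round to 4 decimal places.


width = 2*z*sigma/sqrt(n)
2*z*sigma = 2 * 2.576 * 26.18 = 134.87936
sqrt(191) ≈ 13.820275
width = 134.87936 / 13.820275 ≈ 9.759528

9.7595


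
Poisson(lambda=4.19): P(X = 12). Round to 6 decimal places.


P = e^(-lam) * lam^k / k!
e^(-4.19) ≈ 0.01514628
lam^k = 4.19^12 ≈ 29279811.441833
k! = 12! = 479001600
P = 0.01514628 * 29279811.441833 / 479001600 ≈ 0.000926

0.000926


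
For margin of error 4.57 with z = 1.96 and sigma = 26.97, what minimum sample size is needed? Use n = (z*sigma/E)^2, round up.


z*sigma/E = 1.96 * 26.97 / 4.57 ≈ 11.567002
(z*sigma/E)^2 ≈ 133.795540
round up: n = 134

134


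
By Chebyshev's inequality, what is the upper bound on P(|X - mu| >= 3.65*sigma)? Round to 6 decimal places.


P <= 1/k^2
k^2 = 3.65^2 = 13.3225
1/k^2 = 1 / 13.3225 = 400/5329 ≈ 0.07506099

0.075061


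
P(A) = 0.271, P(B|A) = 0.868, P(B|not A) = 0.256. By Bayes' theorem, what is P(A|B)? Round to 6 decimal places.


P(A|B) = P(B|A)*P(A) / P(B), P(B) = P(B|A)*P(A) + P(B|not A)*P(not A)
P(B|A)*P(A) = 0.868 * 0.271 = 0.235228
P(B|not A)*P(not A) = 0.256 * 0.729 = 0.186624
P(B) = 0.235228 + 0.186624 = 0.421852
P(A|B) = 0.235228 / 0.421852 ≈ 0.55760788

0.557608


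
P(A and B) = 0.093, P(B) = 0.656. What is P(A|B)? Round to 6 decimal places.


P(A|B) = P(A and B) / P(B) = 0.093 / 0.656 = 93/656 ≈ 0.14176829

0.141768


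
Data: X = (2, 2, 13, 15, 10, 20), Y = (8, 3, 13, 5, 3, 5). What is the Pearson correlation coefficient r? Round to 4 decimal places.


r = sum((xi-xbar)(yi-ybar)) / sqrt(sum((xi-xbar)^2) * sum((yi-ybar)^2))
n = 6, xbar = 62/6 = 31/3 ≈ 10.333333, ybar = 37/6 ≈ 6.166667
Sxy = sum((xi-xbar)(yi-ybar)) = 41/3 ≈ 13.666667
Sxx = sum((xi-xbar)^2) = 784/3 ≈ 261.333333
Syy = sum((yi-ybar)^2) = 437/6 ≈ 72.833333
sqrt(Sxx*Syy) ≈ 137.962958
r = Sxy / sqrt(Sxx*Syy) = 13.666667 / 137.962958 ≈ 0.099060

0.0991


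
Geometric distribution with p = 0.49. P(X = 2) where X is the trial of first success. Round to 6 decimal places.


P = (1-p)^(k-1) * p
(1-p)^(k-1) = 0.51^1 = 0.51
P = 0.51 * 0.49 = 0.2499

0.249900


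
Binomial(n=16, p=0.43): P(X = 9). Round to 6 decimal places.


P = C(n,k) * p^k * (1-p)^(n-k)
C(16,9) = 11440
p^k = 0.43^9 ≈ 0.0005025926
(1-p)^(n-k) = 0.57^7 ≈ 0.01954897
P = 11440 * 0.0005025926 * 0.01954897 ≈ 0.112400

0.112400


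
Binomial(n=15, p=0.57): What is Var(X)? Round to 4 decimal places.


Var = n*p*(1-p) = 15 * 0.57 * 0.43 = 3.6765

3.6765


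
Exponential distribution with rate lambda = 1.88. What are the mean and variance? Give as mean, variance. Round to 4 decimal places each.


mean = 1/lam, var = 1/lam^2
mean = 1 / 1.88 = 25/47 ≈ 0.531915
lam^2 = 1.88^2 = 3.5344
var = 1 / 3.5344 = 625/2209 ≈ 0.282933

0.5319, 0.2829


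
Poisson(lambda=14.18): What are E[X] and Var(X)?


E[X] = Var(X) = lambda = 14.18

14.18, 14.18


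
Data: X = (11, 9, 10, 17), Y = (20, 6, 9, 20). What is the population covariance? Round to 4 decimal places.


Cov = (1/n)*sum((xi-xbar)(yi-ybar))
n = 4, xbar = 47/4 = 11.75, ybar = 55/4 = 13.75
sum((xi-xbar)(yi-ybar)) = 57.75
Cov = 57.75 / 4 = 14.4375

14.4375


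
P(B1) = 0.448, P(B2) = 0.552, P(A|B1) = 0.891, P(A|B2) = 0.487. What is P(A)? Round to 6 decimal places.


P(A) = P(A|B1)*P(B1) + P(A|B2)*P(B2)
P(A|B1)*P(B1) = 0.891 * 0.448 = 0.399168
P(A|B2)*P(B2) = 0.487 * 0.552 = 0.268824
P(A) = 0.399168 + 0.268824 = 0.667992

0.667992


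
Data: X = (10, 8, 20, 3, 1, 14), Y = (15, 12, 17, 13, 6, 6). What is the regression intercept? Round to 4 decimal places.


a = ybar - b*xbar, where b = sum((xi-xbar)(yi-ybar)) / sum((xi-xbar)^2)
n = 6, xbar = 56/6 = 28/3 ≈ 9.333333, ybar = 69/6 = 11.5
Sxy = sum((xi-xbar)(yi-ybar)) = 71
Sxx = sum((xi-xbar)^2) = 742/3 ≈ 247.333333
b = Sxy / Sxx = 213/742 ≈ 0.287062
a = 11.5 - 0.287062 * 9.333333 = 935/106 ≈ 8.820755

8.8208


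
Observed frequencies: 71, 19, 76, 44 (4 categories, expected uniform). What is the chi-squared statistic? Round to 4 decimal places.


chi2 = sum((O-E)^2/E), E = total/4
total = 210, E = 210/4 = 52.5
(71 - 52.5)^2 / 52.5 = 342.25 / 52.5 = 1369/210 ≈ 6.519048
(19 - 52.5)^2 / 52.5 = 1122.25 / 52.5 = 4489/210 ≈ 21.376190
(76 - 52.5)^2 / 52.5 = 552.25 / 52.5 = 2209/210 ≈ 10.519048
(44 - 52.5)^2 / 52.5 = 72.25 / 52.5 = 289/210 ≈ 1.376190
chi2 = 4178/105 ≈ 39.790476

39.7905


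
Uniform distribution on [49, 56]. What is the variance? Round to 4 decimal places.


Var = (b-a)^2 / 12
(b-a)^2 = (56 - 49)^2 = 49
Var = 49/12 ≈ 4.083333

4.0833


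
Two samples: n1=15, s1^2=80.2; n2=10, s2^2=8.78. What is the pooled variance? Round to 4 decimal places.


sp^2 = ((n1-1)*s1^2 + (n2-1)*s2^2)/(n1+n2-2)
(n1-1)*s1^2 = 14 * 80.2 = 1122.8
(n2-1)*s2^2 = 9 * 8.78 = 79.02
numerator = 1122.8 + 79.02 = 1201.82
n1+n2-2 = 23
sp^2 = 1201.82 / 23 = 60091/1150 ≈ 52.253043

52.2530


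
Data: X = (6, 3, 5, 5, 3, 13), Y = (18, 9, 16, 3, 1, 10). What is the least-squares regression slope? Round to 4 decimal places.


b = sum((xi-xbar)(yi-ybar)) / sum((xi-xbar)^2)
n = 6, xbar = 35/6 ≈ 5.833333, ybar = 57/6 = 9.5
Sxy = sum((xi-xbar)(yi-ybar)) = 30.5
Sxx = sum((xi-xbar)^2) = 413/6 ≈ 68.833333
b = Sxy / Sxx = 183/413 ≈ 0.443099

0.4431


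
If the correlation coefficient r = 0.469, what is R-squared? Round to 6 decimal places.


R^2 = r^2 = (0.469)^2 = 0.219961

0.219961


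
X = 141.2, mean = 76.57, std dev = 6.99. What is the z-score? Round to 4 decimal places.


z = (X - mu) / sigma
X - mu = 141.2 - 76.57 = 64.63
z = 64.63 / 6.99 = 6463/699 ≈ 9.246066

9.2461


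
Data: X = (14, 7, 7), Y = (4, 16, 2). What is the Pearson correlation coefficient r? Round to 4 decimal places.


r = sum((xi-xbar)(yi-ybar)) / sqrt(sum((xi-xbar)^2) * sum((yi-ybar)^2))
n = 3, xbar = 28/3 ≈ 9.333333, ybar = 22/3 ≈ 7.333333
Sxy = sum((xi-xbar)(yi-ybar)) = -70/3 ≈ -23.333333
Sxx = sum((xi-xbar)^2) = 98/3 ≈ 32.666667
Syy = sum((yi-ybar)^2) = 344/3 ≈ 114.666667
sqrt(Sxx*Syy) ≈ 61.202760
r = Sxy / sqrt(Sxx*Syy) = -23.333333 / 61.202760 ≈ -0.381246

-0.3812


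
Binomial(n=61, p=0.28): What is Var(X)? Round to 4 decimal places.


Var = n*p*(1-p) = 61 * 0.28 * 0.72 = 12.2976

12.2976


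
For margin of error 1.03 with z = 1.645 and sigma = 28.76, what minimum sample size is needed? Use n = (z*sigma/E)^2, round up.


z*sigma/E = 1.645 * 28.76 / 1.03 = 236551/5150 ≈ 45.932233
(z*sigma/E)^2 ≈ 2109.770029
round up: n = 2110

2110


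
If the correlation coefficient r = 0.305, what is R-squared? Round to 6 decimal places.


R^2 = r^2 = (0.305)^2 = 0.093025

0.093025


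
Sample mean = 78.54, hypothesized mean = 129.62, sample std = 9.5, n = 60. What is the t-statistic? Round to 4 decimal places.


t = (xbar - mu0) / (s/sqrt(n))
xbar - mu0 = 78.54 - 129.62 = -51.08
sqrt(60) ≈ 7.74596669
s/sqrt(n) = 9.5 / 7.74596669 ≈ 1.22644473
t = -51.08 / 1.22644473 ≈ -41.648840

-41.6488


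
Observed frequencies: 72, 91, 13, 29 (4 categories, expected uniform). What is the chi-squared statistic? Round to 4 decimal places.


chi2 = sum((O-E)^2/E), E = total/4
total = 205, E = 205/4 = 51.25
(72 - 51.25)^2 / 51.25 = 430.5625 / 51.25 = 6889/820 ≈ 8.401220
(91 - 51.25)^2 / 51.25 = 1580.0625 / 51.25 = 25281/820 ≈ 30.830488
(13 - 51.25)^2 / 51.25 = 1463.0625 / 51.25 = 23409/820 ≈ 28.547561
(29 - 51.25)^2 / 51.25 = 495.0625 / 51.25 = 7921/820 ≈ 9.659756
chi2 = 3175/41 ≈ 77.439024

77.4390


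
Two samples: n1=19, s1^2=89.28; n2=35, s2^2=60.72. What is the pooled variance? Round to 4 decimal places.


sp^2 = ((n1-1)*s1^2 + (n2-1)*s2^2)/(n1+n2-2)
(n1-1)*s1^2 = 18 * 89.28 = 1607.04
(n2-1)*s2^2 = 34 * 60.72 = 2064.48
numerator = 1607.04 + 2064.48 = 3671.52
n1+n2-2 = 52
sp^2 = 3671.52 / 52 = 22947/325 ≈ 70.606154

70.6062


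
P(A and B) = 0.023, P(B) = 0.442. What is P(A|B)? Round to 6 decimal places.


P(A|B) = P(A and B) / P(B) = 0.023 / 0.442 = 23/442 ≈ 0.05203620

0.052036


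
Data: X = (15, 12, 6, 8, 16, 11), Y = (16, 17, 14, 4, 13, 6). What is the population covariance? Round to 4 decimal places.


Cov = (1/n)*sum((xi-xbar)(yi-ybar))
n = 6, xbar = 68/6 = 34/3 ≈ 11.333333, ybar = 70/6 = 35/3 ≈ 11.666667
sum((xi-xbar)(yi-ybar)) = 122/3 ≈ 40.666667
Cov = 40.666667 / 6 = 61/9 ≈ 6.777778

6.7778


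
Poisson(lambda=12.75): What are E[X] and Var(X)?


E[X] = Var(X) = lambda = 12.75

12.75, 12.75


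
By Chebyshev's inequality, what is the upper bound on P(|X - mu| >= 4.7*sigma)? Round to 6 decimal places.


P <= 1/k^2
k^2 = 4.7^2 = 22.09
1/k^2 = 1 / 22.09 = 100/2209 ≈ 0.04526935

0.045269


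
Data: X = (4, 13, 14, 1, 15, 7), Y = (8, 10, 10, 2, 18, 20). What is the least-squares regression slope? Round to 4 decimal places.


b = sum((xi-xbar)(yi-ybar)) / sum((xi-xbar)^2)
n = 6, xbar = 54/6 = 9, ybar = 68/6 = 34/3 ≈ 11.333333
Sxy = sum((xi-xbar)(yi-ybar)) = 102
Sxx = sum((xi-xbar)^2) = 170
b = Sxy / Sxx = 0.6

0.6000


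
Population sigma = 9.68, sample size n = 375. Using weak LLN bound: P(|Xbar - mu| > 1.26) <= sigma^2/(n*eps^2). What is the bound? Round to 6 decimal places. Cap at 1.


bound = min(1, sigma^2/(n*eps^2))
sigma^2 = 9.68^2 = 93.7024
n*eps^2 = 375 * 1.26^2 = 375 * 1.5876 = 595.35
sigma^2/(n*eps^2) = 93.7024 / 595.35 ≈ 0.15739044

0.157390


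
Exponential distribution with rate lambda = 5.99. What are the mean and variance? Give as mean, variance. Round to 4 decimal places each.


mean = 1/lam, var = 1/lam^2
mean = 1 / 5.99 = 100/599 ≈ 0.166945
lam^2 = 5.99^2 = 35.8801
var = 1 / 35.8801 ≈ 0.027871

0.1669, 0.0279


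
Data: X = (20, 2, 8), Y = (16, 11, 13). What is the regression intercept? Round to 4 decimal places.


a = ybar - b*xbar, where b = sum((xi-xbar)(yi-ybar)) / sum((xi-xbar)^2)
n = 3, xbar = 30/3 = 10, ybar = 40/3 ≈ 13.333333
Sxy = sum((xi-xbar)(yi-ybar)) = 46
Sxx = sum((xi-xbar)^2) = 168
b = Sxy / Sxx = 23/84 ≈ 0.273810
a = 13.333333 - 0.273810 * 10 = 445/42 ≈ 10.595238

10.5952


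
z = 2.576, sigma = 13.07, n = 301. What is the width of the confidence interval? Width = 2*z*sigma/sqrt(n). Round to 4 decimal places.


width = 2*z*sigma/sqrt(n)
2*z*sigma = 2 * 2.576 * 13.07 = 67.33664
sqrt(301) ≈ 17.349352
width = 67.33664 / 17.349352 ≈ 3.881219

3.8812


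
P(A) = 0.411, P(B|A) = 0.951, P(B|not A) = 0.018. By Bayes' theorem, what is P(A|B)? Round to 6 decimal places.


P(A|B) = P(B|A)*P(A) / P(B), P(B) = P(B|A)*P(A) + P(B|not A)*P(not A)
P(B|A)*P(A) = 0.951 * 0.411 = 0.390861
P(B|not A)*P(not A) = 0.018 * 0.589 = 0.010602
P(B) = 0.390861 + 0.010602 = 0.401463
P(A|B) = 0.390861 / 0.401463 ≈ 0.97359159

0.973592


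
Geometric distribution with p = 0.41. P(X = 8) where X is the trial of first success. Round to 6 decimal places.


P = (1-p)^(k-1) * p
(1-p)^(k-1) = 0.59^7 ≈ 0.02488651
P = 0.02488651 * 0.41 ≈ 0.01020347

0.010203


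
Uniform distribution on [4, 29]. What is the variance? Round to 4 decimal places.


Var = (b-a)^2 / 12
(b-a)^2 = (29 - 4)^2 = 625
Var = 625/12 ≈ 52.083333

52.0833


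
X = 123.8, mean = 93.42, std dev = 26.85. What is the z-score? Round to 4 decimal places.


z = (X - mu) / sigma
X - mu = 123.8 - 93.42 = 30.38
z = 30.38 / 26.85 = 3038/2685 ≈ 1.131471

1.1315


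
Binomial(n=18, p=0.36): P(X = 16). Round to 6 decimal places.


P = C(n,k) * p^k * (1-p)^(n-k)
C(18,16) = 153
p^k = 0.36^16 ≈ 0.00000007958661
(1-p)^(n-k) = 0.64^2 = 0.4096
P = 153 * 0.00000007958661 * 0.4096 ≈ 0.000005

0.000005


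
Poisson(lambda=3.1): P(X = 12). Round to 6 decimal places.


P = e^(-lam) * lam^k / k!
e^(-3.1) ≈ 0.04504920
lam^k = 3.1^12 ≈ 787662.783789
k! = 12! = 479001600
P = 0.04504920 * 787662.783789 / 479001600 ≈ 0.000074

0.000074


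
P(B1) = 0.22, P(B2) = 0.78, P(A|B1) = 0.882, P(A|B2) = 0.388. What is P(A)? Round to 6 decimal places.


P(A) = P(A|B1)*P(B1) + P(A|B2)*P(B2)
P(A|B1)*P(B1) = 0.882 * 0.22 = 0.19404
P(A|B2)*P(B2) = 0.388 * 0.78 = 0.30264
P(A) = 0.19404 + 0.30264 = 0.49668

0.496680


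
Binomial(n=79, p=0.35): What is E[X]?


E[X] = n*p = 79 * 0.35 = 27.65

27.65


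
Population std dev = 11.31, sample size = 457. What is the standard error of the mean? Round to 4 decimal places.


SE = sigma / sqrt(n)
sqrt(457) ≈ 21.377558
SE = 11.31 / 21.377558 ≈ 0.529059

0.5291
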